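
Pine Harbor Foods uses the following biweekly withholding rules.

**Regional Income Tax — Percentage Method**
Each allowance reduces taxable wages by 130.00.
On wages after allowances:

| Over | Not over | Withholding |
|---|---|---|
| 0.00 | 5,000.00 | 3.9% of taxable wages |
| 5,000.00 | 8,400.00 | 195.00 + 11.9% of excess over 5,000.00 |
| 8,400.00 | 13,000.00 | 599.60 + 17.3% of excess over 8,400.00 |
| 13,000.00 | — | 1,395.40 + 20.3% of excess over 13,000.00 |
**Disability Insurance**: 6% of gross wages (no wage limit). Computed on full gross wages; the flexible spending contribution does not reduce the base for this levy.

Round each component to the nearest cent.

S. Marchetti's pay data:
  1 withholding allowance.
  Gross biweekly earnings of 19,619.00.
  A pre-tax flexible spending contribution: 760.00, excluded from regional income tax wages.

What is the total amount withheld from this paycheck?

Regional Income Tax: taxable = 19,619.00 − 760.00 − 1×130.00 = 18,729.00
  1,395.40 + 20.3% × (18,729.00 − 13,000.00) = 1,395.40 + 20.3% × 5,729.00 = 2,558.39
Disability Insurance: 6% × 19,619.00 = 1,177.14
Total: 2,558.39 + 1,177.14 = 3,735.53

3,735.53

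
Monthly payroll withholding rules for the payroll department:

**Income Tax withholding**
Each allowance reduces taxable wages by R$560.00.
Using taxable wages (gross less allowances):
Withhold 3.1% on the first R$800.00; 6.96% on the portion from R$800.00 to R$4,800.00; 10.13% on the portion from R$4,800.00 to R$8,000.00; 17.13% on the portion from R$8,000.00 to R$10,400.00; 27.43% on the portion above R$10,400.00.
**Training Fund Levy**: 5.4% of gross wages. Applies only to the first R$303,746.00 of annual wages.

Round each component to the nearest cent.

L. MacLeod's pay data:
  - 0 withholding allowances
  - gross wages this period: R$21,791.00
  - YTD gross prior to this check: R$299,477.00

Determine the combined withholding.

Income Tax: taxable = R$21,791.00
  R$1,038.48 + 27.43% × (R$21,791.00 − R$10,400.00) = R$1,038.48 + 27.43% × R$11,391.00 = R$4,163.03
Training Fund Levy: cap R$303,746.00 − YTD R$299,477.00 = R$4,269.00 subject; 5.4% × R$4,269.00 = R$230.53
Total: R$4,163.03 + R$230.53 = R$4,393.56

R$4,393.56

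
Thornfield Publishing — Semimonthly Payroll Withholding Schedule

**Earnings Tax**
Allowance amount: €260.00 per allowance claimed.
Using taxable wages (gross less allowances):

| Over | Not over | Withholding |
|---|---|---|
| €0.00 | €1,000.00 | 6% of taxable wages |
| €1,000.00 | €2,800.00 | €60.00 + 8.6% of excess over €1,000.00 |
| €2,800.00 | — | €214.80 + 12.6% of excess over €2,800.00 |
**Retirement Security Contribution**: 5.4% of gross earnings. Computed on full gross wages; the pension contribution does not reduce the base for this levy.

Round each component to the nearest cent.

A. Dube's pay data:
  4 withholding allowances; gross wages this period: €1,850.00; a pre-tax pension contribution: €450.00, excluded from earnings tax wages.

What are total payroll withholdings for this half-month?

€121.50

Earnings Tax: taxable = €1,850.00 − €450.00 − 4×€260.00 = €360.00
  6% × €360.00 = €21.60
Retirement Security Contribution: 5.4% × €1,850.00 = €99.90
Total: €21.60 + €99.90 = €121.50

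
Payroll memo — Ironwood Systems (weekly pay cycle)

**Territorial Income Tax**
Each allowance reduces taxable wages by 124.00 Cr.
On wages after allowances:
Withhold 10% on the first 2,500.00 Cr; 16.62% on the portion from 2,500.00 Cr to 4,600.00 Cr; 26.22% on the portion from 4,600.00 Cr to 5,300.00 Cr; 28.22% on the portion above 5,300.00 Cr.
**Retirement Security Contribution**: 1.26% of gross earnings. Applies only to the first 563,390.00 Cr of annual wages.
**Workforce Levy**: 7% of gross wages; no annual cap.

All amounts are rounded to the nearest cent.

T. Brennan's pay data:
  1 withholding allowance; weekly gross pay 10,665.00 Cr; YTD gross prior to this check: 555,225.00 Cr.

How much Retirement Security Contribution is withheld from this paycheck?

Retirement Security Contribution: cap 563,390.00 Cr − YTD 555,225.00 Cr = 8,165.00 Cr subject; 1.26% × 8,165.00 Cr = 102.88 Cr

102.88 Cr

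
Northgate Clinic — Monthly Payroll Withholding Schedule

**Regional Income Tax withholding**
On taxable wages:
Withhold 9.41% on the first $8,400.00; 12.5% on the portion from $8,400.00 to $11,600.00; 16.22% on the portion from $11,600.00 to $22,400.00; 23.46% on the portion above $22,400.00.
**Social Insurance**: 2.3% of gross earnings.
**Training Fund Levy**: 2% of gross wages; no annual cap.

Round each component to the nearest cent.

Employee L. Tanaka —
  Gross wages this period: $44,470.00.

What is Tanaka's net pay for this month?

Regional Income Tax: taxable = $44,470.00
  $2,942.20 + 23.46% × ($44,470.00 − $22,400.00) = $2,942.20 + 23.46% × $22,070.00 = $8,119.82
Social Insurance: 2.3% × $44,470.00 = $1,022.81
Training Fund Levy: 2% × $44,470.00 = $889.40
Total withheld: $8,119.82 + $1,022.81 + $889.40 = $10,032.03
Net pay: $44,470.00 − $10,032.03 = $34,437.97

$34,437.97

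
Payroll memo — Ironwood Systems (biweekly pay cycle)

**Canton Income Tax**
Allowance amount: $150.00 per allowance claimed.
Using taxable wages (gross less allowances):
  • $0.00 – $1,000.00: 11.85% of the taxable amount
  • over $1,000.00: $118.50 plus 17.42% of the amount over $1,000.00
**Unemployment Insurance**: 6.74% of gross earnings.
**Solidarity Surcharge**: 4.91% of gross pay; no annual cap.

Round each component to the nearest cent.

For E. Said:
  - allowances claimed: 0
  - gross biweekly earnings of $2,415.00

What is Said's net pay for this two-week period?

$1,768.66

Canton Income Tax: taxable = $2,415.00
  $118.50 + 17.42% × ($2,415.00 − $1,000.00) = $118.50 + 17.42% × $1,415.00 = $364.99
Unemployment Insurance: 6.74% × $2,415.00 = $162.77
Solidarity Surcharge: 4.91% × $2,415.00 = $118.58
Total withheld: $364.99 + $162.77 + $118.58 = $646.34
Net pay: $2,415.00 − $646.34 = $1,768.66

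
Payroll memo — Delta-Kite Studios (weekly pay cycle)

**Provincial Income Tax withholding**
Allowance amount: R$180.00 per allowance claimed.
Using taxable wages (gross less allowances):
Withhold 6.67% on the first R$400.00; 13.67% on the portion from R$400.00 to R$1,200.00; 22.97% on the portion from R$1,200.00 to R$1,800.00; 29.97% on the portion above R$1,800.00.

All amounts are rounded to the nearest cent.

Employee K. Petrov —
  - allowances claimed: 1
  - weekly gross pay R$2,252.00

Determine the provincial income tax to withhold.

Provincial Income Tax: taxable = R$2,252.00 − 1×R$180.00 = R$2,072.00
  R$273.86 + 29.97% × (R$2,072.00 − R$1,800.00) = R$273.86 + 29.97% × R$272.00 = R$355.38

R$355.38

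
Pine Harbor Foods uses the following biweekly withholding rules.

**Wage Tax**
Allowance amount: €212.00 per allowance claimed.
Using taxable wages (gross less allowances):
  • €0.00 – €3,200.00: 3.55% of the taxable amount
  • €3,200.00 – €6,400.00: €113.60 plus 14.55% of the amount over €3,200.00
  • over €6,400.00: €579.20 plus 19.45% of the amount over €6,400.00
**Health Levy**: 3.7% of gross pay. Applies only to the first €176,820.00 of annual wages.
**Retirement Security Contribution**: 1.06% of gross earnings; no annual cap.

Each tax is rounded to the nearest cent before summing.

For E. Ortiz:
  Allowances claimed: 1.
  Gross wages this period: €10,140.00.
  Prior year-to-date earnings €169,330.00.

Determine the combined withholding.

Wage Tax: taxable = €10,140.00 − 1×€212.00 = €9,928.00
  €579.20 + 19.45% × (€9,928.00 − €6,400.00) = €579.20 + 19.45% × €3,528.00 = €1,265.40
Health Levy: cap €176,820.00 − YTD €169,330.00 = €7,490.00 subject; 3.7% × €7,490.00 = €277.13
Retirement Security Contribution: 1.06% × €10,140.00 = €107.48
Total: €1,265.40 + €277.13 + €107.48 = €1,650.01

€1,650.01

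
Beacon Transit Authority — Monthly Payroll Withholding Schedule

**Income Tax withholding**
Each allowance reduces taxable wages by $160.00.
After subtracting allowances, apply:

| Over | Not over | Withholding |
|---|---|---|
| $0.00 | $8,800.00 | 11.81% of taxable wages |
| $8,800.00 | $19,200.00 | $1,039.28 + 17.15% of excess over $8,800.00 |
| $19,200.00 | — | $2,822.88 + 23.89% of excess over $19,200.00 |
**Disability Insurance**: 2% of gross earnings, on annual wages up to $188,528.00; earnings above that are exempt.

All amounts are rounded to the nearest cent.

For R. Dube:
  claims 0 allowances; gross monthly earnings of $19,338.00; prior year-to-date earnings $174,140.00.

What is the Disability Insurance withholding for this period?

$287.76

Disability Insurance: cap $188,528.00 − YTD $174,140.00 = $14,388.00 subject; 2% × $14,388.00 = $287.76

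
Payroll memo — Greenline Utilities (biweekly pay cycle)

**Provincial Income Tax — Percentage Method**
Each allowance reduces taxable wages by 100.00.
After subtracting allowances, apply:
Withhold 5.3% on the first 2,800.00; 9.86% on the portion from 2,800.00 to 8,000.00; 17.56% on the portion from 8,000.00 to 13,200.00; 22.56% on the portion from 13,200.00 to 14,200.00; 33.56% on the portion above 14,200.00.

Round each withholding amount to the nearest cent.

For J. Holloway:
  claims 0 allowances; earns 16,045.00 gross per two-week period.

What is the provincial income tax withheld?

2,419.02

Provincial Income Tax: taxable = 16,045.00
  1,799.84 + 33.56% × (16,045.00 − 14,200.00) = 1,799.84 + 33.56% × 1,845.00 = 2,419.02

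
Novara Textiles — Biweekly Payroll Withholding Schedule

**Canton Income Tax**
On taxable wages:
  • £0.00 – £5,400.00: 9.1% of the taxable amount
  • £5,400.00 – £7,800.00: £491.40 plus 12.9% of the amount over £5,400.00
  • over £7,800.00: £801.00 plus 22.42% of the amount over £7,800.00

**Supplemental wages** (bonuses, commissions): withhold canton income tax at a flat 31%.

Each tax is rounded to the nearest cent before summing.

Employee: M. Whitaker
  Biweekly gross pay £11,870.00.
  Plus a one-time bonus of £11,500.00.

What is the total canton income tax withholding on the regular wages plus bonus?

£5,278.49

Canton Income Tax: taxable = £11,870.00
  £801.00 + 22.42% × (£11,870.00 − £7,800.00) = £801.00 + 22.42% × £4,070.00 = £1,713.49
Supplemental (31% flat on bonus): 31% × £11,500.00 = £3,565.00
Total canton income tax: £1,713.49 + £3,565.00 = £5,278.49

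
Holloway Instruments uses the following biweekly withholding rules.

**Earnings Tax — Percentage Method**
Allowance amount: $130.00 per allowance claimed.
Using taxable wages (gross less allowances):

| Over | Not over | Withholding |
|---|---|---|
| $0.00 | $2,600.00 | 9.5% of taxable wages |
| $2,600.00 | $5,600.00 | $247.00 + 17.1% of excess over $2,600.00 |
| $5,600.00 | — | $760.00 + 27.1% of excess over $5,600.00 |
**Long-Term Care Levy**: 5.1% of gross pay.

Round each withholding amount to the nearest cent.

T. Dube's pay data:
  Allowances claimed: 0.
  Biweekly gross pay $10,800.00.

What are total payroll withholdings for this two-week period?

$2,720.00

Earnings Tax: taxable = $10,800.00
  $760.00 + 27.1% × ($10,800.00 − $5,600.00) = $760.00 + 27.1% × $5,200.00 = $2,169.20
Long-Term Care Levy: 5.1% × $10,800.00 = $550.80
Total: $2,169.20 + $550.80 = $2,720.00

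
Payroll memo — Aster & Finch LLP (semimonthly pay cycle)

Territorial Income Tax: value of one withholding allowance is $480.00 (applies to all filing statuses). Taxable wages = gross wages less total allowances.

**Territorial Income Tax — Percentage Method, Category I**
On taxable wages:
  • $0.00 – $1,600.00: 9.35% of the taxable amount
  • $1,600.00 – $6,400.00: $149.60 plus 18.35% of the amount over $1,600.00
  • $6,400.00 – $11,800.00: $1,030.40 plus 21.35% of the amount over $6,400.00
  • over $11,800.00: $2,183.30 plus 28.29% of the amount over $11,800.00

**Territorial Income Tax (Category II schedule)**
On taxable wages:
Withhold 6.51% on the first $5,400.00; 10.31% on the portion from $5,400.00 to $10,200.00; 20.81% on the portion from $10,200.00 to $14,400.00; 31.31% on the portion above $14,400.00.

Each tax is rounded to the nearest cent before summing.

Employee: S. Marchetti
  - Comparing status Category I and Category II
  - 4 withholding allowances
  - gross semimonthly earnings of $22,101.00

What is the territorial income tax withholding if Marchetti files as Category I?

$4,554.28

Territorial Income Tax (Category I): taxable = $22,101.00 − 4×$480.00 = $20,181.00
  $2,183.30 + 28.29% × ($20,181.00 − $11,800.00) = $2,183.30 + 28.29% × $8,381.00 = $4,554.28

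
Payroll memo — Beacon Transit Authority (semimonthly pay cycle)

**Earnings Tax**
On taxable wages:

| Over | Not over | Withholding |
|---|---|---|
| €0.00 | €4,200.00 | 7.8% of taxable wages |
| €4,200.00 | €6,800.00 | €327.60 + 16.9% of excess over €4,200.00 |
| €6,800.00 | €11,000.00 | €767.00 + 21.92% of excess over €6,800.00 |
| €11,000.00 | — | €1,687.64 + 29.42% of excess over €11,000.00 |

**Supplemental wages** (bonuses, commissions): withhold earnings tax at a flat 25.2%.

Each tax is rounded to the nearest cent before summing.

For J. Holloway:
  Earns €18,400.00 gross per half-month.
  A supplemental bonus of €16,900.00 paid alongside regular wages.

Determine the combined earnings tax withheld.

€8,123.52

Earnings Tax: taxable = €18,400.00
  €1,687.64 + 29.42% × (€18,400.00 − €11,000.00) = €1,687.64 + 29.42% × €7,400.00 = €3,864.72
Supplemental (25.2% flat on bonus): 25.2% × €16,900.00 = €4,258.80
Total earnings tax: €3,864.72 + €4,258.80 = €8,123.52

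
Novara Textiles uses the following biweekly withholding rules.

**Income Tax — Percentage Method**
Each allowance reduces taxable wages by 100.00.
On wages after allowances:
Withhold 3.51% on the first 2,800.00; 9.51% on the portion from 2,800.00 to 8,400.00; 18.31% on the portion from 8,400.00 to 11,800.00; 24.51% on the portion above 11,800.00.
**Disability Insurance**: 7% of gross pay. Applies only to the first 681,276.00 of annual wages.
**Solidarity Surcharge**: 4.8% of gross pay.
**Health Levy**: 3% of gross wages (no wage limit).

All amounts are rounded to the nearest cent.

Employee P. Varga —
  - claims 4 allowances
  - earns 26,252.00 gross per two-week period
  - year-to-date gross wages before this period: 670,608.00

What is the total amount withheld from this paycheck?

Income Tax: taxable = 26,252.00 − 4×100.00 = 25,852.00
  1,253.38 + 24.51% × (25,852.00 − 11,800.00) = 1,253.38 + 24.51% × 14,052.00 = 4,697.53
Disability Insurance: cap 681,276.00 − YTD 670,608.00 = 10,668.00 subject; 7% × 10,668.00 = 746.76
Solidarity Surcharge: 4.8% × 26,252.00 = 1,260.10
Health Levy: 3% × 26,252.00 = 787.56
Total: 4,697.53 + 746.76 + 1,260.10 + 787.56 = 7,491.95

7,491.95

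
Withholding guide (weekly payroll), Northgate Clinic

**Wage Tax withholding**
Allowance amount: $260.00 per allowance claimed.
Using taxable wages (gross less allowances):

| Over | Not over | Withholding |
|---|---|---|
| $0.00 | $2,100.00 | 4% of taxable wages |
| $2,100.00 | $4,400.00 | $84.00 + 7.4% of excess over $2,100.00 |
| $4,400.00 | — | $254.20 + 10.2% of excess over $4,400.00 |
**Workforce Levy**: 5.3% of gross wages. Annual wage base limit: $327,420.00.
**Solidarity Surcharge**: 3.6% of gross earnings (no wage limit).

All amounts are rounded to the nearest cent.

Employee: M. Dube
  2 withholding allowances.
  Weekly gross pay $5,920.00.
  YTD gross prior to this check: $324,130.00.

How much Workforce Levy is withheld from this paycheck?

$174.37

Workforce Levy: cap $327,420.00 − YTD $324,130.00 = $3,290.00 subject; 5.3% × $3,290.00 = $174.37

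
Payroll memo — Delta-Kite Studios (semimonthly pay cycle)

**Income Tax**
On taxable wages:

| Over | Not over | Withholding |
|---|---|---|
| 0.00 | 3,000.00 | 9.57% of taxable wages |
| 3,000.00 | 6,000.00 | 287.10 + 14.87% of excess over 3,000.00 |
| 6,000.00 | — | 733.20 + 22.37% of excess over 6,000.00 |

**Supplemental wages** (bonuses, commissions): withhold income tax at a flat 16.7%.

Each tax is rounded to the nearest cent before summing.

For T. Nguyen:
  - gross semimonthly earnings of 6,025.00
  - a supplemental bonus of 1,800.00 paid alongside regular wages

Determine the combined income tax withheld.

Income Tax: taxable = 6,025.00
  733.20 + 22.37% × (6,025.00 − 6,000.00) = 733.20 + 22.37% × 25.00 = 738.79
Supplemental (16.7% flat on bonus): 16.7% × 1,800.00 = 300.60
Total income tax: 738.79 + 300.60 = 1,039.39

1,039.39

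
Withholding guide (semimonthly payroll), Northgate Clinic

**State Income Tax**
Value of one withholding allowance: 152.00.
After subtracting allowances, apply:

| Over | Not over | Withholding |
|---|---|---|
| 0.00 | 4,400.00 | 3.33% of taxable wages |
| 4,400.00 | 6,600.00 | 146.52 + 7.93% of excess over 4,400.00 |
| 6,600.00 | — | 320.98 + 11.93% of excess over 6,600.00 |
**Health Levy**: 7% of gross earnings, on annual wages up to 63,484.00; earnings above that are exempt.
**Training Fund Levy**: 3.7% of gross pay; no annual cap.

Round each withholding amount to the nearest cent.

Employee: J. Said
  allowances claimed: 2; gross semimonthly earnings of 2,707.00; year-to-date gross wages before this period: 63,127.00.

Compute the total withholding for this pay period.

State Income Tax: taxable = 2,707.00 − 2×152.00 = 2,403.00
  3.33% × 2,403.00 = 80.02
Health Levy: cap 63,484.00 − YTD 63,127.00 = 357.00 subject; 7% × 357.00 = 24.99
Training Fund Levy: 3.7% × 2,707.00 = 100.16
Total: 80.02 + 24.99 + 100.16 = 205.17

205.17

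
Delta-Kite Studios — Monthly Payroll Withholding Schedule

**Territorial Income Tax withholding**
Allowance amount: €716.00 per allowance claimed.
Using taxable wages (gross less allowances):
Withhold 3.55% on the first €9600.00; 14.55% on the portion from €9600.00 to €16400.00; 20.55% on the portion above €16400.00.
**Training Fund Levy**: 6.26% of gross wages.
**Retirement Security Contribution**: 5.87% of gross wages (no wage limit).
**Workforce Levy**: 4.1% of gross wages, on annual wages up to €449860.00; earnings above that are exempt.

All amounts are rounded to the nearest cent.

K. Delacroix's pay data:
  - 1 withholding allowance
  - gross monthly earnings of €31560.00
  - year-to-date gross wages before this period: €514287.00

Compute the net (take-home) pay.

Territorial Income Tax: taxable = €31560.00 − 1×€716.00 = €30844.00
  €1330.20 + 20.55% × (€30844.00 − €16400.00) = €1330.20 + 20.55% × €14444.00 = €4298.44
Training Fund Levy: 6.26% × €31560.00 = €1975.66
Retirement Security Contribution: 5.87% × €31560.00 = €1852.57
Workforce Levy: YTD €514287.00 ≥ cap €449860.00 → €0.00
Total withheld: €4298.44 + €1975.66 + €1852.57 + €0.00 = €8126.67
Net pay: €31560.00 − €8126.67 = €23433.33

€23433.33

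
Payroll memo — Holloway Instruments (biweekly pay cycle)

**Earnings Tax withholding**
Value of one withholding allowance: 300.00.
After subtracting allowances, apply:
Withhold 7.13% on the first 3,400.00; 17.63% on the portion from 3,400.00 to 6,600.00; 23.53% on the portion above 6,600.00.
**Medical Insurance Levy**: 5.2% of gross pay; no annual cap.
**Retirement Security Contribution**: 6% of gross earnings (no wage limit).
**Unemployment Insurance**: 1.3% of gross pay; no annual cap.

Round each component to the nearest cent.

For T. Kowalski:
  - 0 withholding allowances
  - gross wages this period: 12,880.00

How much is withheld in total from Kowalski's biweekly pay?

Earnings Tax: taxable = 12,880.00
  806.58 + 23.53% × (12,880.00 − 6,600.00) = 806.58 + 23.53% × 6,280.00 = 2,284.26
Medical Insurance Levy: 5.2% × 12,880.00 = 669.76
Retirement Security Contribution: 6% × 12,880.00 = 772.80
Unemployment Insurance: 1.3% × 12,880.00 = 167.44
Total: 2,284.26 + 669.76 + 772.80 + 167.44 = 3,894.26

3,894.26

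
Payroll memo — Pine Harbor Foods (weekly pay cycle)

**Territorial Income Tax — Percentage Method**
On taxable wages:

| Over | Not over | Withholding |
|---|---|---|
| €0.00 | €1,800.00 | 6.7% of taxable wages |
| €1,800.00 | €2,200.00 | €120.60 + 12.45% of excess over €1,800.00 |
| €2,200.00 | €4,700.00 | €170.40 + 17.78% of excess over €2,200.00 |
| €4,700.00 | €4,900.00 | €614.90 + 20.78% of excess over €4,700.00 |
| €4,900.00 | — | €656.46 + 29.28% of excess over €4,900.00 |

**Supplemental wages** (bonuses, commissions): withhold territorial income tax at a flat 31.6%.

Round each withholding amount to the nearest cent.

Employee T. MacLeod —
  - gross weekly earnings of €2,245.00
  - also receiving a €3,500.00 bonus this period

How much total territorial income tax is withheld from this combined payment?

€1,284.40

Territorial Income Tax: taxable = €2,245.00
  €170.40 + 17.78% × (€2,245.00 − €2,200.00) = €170.40 + 17.78% × €45.00 = €178.40
Supplemental (31.6% flat on bonus): 31.6% × €3,500.00 = €1,106.00
Total territorial income tax: €178.40 + €1,106.00 = €1,284.40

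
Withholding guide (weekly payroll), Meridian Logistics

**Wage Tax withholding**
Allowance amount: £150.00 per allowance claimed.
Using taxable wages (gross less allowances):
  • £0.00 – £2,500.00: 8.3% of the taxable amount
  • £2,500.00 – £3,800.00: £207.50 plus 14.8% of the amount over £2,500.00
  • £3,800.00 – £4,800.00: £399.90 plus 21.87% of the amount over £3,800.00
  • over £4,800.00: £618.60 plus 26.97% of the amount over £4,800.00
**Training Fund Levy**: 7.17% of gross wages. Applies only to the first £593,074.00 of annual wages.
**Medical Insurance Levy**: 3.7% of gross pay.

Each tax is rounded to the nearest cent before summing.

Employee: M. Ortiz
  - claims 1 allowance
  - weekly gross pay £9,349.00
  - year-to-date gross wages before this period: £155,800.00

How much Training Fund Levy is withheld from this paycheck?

Training Fund Levy: 7.17% × £9,349.00 = £670.32

£670.32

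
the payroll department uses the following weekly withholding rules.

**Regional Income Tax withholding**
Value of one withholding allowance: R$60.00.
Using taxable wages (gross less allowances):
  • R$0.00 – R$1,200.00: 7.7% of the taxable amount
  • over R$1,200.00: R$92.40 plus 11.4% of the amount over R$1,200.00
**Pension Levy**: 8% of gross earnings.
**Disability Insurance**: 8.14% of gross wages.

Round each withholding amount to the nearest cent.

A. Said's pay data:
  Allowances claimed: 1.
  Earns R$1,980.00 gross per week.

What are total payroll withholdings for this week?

Regional Income Tax: taxable = R$1,980.00 − 1×R$60.00 = R$1,920.00
  R$92.40 + 11.4% × (R$1,920.00 − R$1,200.00) = R$92.40 + 11.4% × R$720.00 = R$174.48
Pension Levy: 8% × R$1,980.00 = R$158.40
Disability Insurance: 8.14% × R$1,980.00 = R$161.17
Total: R$174.48 + R$158.40 + R$161.17 = R$494.05

R$494.05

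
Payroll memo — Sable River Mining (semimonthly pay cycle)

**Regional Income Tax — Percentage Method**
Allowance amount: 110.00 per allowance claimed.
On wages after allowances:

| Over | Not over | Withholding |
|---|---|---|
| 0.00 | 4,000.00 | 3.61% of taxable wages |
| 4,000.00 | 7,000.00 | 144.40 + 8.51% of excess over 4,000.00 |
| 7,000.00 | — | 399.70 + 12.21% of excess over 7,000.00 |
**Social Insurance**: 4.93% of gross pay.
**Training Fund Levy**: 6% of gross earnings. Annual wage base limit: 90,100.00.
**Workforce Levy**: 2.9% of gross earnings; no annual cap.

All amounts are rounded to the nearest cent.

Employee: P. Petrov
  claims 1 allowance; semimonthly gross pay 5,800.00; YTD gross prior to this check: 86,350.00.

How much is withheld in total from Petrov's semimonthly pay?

967.36

Regional Income Tax: taxable = 5,800.00 − 1×110.00 = 5,690.00
  144.40 + 8.51% × (5,690.00 − 4,000.00) = 144.40 + 8.51% × 1,690.00 = 288.22
Social Insurance: 4.93% × 5,800.00 = 285.94
Training Fund Levy: cap 90,100.00 − YTD 86,350.00 = 3,750.00 subject; 6% × 3,750.00 = 225.00
Workforce Levy: 2.9% × 5,800.00 = 168.20
Total: 288.22 + 285.94 + 225.00 + 168.20 = 967.36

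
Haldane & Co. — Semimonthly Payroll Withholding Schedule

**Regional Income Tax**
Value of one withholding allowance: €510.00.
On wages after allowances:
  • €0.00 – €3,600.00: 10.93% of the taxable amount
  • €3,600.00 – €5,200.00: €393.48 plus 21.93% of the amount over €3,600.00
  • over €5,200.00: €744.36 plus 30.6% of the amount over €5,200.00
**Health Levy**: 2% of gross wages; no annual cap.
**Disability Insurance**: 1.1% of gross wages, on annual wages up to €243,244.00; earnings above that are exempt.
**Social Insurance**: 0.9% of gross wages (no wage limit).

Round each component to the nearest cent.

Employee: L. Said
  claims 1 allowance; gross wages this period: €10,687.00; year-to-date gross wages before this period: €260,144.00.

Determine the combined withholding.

Regional Income Tax: taxable = €10,687.00 − 1×€510.00 = €10,177.00
  €744.36 + 30.6% × (€10,177.00 − €5,200.00) = €744.36 + 30.6% × €4,977.00 = €2,267.32
Health Levy: 2% × €10,687.00 = €213.74
Disability Insurance: YTD €260,144.00 ≥ cap €243,244.00 → €0.00
Social Insurance: 0.9% × €10,687.00 = €96.18
Total: €2,267.32 + €213.74 + €0.00 + €96.18 = €2,577.24

€2,577.24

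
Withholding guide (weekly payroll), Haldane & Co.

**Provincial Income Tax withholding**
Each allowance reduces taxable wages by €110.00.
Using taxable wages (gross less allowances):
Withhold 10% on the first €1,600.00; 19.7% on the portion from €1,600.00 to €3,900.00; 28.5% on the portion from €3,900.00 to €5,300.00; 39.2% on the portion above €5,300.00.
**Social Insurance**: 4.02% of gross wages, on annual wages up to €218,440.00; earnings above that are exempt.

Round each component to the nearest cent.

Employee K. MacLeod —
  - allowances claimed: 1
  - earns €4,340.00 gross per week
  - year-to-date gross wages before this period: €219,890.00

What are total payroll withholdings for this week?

Provincial Income Tax: taxable = €4,340.00 − 1×€110.00 = €4,230.00
  €613.10 + 28.5% × (€4,230.00 − €3,900.00) = €613.10 + 28.5% × €330.00 = €707.15
Social Insurance: YTD €219,890.00 ≥ cap €218,440.00 → €0.00
Total: €707.15 + €0.00 = €707.15

€707.15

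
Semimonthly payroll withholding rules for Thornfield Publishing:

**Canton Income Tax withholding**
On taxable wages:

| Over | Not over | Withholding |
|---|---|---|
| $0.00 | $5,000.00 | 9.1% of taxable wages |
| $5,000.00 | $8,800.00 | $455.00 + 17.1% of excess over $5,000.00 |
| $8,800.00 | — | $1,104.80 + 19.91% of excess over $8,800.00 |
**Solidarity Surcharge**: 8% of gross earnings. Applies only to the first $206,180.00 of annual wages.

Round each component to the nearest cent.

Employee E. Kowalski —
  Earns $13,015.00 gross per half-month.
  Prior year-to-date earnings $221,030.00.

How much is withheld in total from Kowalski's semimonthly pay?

Canton Income Tax: taxable = $13,015.00
  $1,104.80 + 19.91% × ($13,015.00 − $8,800.00) = $1,104.80 + 19.91% × $4,215.00 = $1,944.01
Solidarity Surcharge: YTD $221,030.00 ≥ cap $206,180.00 → $0.00
Total: $1,944.01 + $0.00 = $1,944.01

$1,944.01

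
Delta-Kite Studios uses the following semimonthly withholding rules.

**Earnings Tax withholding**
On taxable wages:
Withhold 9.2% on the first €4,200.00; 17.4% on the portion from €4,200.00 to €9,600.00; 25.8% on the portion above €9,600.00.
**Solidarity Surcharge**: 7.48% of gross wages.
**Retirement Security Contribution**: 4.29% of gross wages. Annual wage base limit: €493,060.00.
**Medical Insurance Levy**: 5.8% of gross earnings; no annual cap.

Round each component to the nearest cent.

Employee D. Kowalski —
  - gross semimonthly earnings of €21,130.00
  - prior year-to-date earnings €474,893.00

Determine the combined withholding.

€7,886.16

Earnings Tax: taxable = €21,130.00
  €1,326.00 + 25.8% × (€21,130.00 − €9,600.00) = €1,326.00 + 25.8% × €11,530.00 = €4,300.74
Solidarity Surcharge: 7.48% × €21,130.00 = €1,580.52
Retirement Security Contribution: cap €493,060.00 − YTD €474,893.00 = €18,167.00 subject; 4.29% × €18,167.00 = €779.36
Medical Insurance Levy: 5.8% × €21,130.00 = €1,225.54
Total: €4,300.74 + €1,580.52 + €779.36 + €1,225.54 = €7,886.16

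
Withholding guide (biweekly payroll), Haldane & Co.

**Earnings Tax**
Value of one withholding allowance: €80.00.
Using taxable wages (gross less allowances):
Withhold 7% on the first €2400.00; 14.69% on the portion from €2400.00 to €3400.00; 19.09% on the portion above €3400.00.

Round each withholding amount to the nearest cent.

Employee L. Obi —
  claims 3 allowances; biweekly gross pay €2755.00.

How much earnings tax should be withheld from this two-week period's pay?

Earnings Tax: taxable = €2755.00 − 3×€80.00 = €2515.00
  €168.00 + 14.69% × (€2515.00 − €2400.00) = €168.00 + 14.69% × €115.00 = €184.89

€184.89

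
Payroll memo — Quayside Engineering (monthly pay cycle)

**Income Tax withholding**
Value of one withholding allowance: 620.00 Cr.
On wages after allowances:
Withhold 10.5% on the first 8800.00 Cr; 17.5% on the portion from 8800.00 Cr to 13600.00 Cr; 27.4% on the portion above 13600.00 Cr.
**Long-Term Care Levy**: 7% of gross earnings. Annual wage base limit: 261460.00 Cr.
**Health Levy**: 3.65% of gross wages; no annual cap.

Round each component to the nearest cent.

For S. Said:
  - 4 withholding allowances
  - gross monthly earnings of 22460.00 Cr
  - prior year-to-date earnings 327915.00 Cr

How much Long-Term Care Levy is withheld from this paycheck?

0.00 Cr

Long-Term Care Levy: YTD 327915.00 Cr ≥ cap 261460.00 Cr → 0.00 Cr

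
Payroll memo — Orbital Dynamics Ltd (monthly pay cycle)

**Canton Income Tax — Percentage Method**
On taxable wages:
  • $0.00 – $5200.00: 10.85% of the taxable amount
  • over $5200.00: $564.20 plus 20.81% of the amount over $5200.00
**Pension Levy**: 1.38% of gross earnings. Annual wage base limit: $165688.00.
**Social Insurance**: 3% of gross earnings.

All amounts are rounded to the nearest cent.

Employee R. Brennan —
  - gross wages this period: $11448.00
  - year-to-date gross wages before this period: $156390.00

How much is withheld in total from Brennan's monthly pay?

Canton Income Tax: taxable = $11448.00
  $564.20 + 20.81% × ($11448.00 − $5200.00) = $564.20 + 20.81% × $6248.00 = $1864.41
Pension Levy: cap $165688.00 − YTD $156390.00 = $9298.00 subject; 1.38% × $9298.00 = $128.31
Social Insurance: 3% × $11448.00 = $343.44
Total: $1864.41 + $128.31 + $343.44 = $2336.16

$2336.16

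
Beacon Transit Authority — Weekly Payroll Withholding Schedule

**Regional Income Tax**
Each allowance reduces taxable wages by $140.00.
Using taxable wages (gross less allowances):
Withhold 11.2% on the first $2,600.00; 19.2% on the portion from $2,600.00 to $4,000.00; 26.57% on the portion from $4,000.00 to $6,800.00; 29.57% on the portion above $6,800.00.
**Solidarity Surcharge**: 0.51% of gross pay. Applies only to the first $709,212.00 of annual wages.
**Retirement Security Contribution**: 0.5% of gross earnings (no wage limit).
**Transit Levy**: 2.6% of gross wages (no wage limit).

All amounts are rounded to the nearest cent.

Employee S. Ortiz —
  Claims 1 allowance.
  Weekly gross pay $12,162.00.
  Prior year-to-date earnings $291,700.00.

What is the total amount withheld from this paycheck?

Regional Income Tax: taxable = $12,162.00 − 1×$140.00 = $12,022.00
  $1,303.96 + 29.57% × ($12,022.00 − $6,800.00) = $1,303.96 + 29.57% × $5,222.00 = $2,848.11
Solidarity Surcharge: 0.51% × $12,162.00 = $62.03
Retirement Security Contribution: 0.5% × $12,162.00 = $60.81
Transit Levy: 2.6% × $12,162.00 = $316.21
Total: $2,848.11 + $62.03 + $60.81 + $316.21 = $3,287.16

$3,287.16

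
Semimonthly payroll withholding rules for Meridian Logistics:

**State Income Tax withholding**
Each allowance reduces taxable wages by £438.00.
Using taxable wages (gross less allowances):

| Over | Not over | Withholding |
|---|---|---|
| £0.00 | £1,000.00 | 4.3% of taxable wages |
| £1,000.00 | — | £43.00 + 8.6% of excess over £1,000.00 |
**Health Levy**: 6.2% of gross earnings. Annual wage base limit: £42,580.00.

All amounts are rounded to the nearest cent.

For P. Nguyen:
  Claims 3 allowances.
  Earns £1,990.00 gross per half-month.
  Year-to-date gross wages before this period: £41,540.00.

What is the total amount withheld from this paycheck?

£93.55

State Income Tax: taxable = £1,990.00 − 3×£438.00 = £676.00
  4.3% × £676.00 = £29.07
Health Levy: cap £42,580.00 − YTD £41,540.00 = £1,040.00 subject; 6.2% × £1,040.00 = £64.48
Total: £29.07 + £64.48 = £93.55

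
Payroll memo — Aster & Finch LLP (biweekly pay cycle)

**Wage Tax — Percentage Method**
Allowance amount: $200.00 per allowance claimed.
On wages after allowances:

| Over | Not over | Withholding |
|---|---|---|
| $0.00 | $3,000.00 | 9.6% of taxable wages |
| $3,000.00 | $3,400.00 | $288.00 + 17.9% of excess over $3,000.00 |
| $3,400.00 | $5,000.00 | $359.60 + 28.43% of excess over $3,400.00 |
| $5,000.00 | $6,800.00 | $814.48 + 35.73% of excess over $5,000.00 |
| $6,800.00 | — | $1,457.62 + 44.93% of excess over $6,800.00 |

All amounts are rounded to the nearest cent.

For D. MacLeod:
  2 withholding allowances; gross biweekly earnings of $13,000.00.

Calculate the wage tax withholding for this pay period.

Wage Tax: taxable = $13,000.00 − 2×$200.00 = $12,600.00
  $1,457.62 + 44.93% × ($12,600.00 − $6,800.00) = $1,457.62 + 44.93% × $5,800.00 = $4,063.56

$4,063.56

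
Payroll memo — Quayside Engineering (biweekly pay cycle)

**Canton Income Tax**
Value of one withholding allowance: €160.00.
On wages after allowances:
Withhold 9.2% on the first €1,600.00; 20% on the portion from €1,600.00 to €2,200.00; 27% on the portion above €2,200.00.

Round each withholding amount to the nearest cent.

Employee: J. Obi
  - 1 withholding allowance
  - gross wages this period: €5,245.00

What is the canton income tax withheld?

Canton Income Tax: taxable = €5,245.00 − 1×€160.00 = €5,085.00
  €267.20 + 27% × (€5,085.00 − €2,200.00) = €267.20 + 27% × €2,885.00 = €1,046.15

€1,046.15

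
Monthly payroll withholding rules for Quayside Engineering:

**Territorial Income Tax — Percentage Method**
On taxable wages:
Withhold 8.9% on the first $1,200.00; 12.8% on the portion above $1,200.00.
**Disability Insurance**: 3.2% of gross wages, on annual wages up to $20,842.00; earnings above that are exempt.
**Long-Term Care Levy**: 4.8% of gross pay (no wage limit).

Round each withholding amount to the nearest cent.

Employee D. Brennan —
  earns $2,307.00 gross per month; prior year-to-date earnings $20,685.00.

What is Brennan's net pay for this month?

$1,942.74

Territorial Income Tax: taxable = $2,307.00
  $106.80 + 12.8% × ($2,307.00 − $1,200.00) = $106.80 + 12.8% × $1,107.00 = $248.50
Disability Insurance: cap $20,842.00 − YTD $20,685.00 = $157.00 subject; 3.2% × $157.00 = $5.02
Long-Term Care Levy: 4.8% × $2,307.00 = $110.74
Total withheld: $248.50 + $5.02 + $110.74 = $364.26
Net pay: $2,307.00 − $364.26 = $1,942.74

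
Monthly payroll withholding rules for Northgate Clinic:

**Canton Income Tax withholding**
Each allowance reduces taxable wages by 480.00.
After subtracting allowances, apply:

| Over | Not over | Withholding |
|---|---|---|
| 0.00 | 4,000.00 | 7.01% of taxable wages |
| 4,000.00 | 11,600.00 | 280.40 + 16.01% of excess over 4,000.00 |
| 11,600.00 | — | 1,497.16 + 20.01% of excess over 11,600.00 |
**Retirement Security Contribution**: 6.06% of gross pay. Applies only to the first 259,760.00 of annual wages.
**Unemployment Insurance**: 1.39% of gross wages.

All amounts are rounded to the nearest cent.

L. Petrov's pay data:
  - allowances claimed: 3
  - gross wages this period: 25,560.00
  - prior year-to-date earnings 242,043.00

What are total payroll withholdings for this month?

Canton Income Tax: taxable = 25,560.00 − 3×480.00 = 24,120.00
  1,497.16 + 20.01% × (24,120.00 − 11,600.00) = 1,497.16 + 20.01% × 12,520.00 = 4,002.41
Retirement Security Contribution: cap 259,760.00 − YTD 242,043.00 = 17,717.00 subject; 6.06% × 17,717.00 = 1,073.65
Unemployment Insurance: 1.39% × 25,560.00 = 355.28
Total: 4,002.41 + 1,073.65 + 355.28 = 5,431.34

5,431.34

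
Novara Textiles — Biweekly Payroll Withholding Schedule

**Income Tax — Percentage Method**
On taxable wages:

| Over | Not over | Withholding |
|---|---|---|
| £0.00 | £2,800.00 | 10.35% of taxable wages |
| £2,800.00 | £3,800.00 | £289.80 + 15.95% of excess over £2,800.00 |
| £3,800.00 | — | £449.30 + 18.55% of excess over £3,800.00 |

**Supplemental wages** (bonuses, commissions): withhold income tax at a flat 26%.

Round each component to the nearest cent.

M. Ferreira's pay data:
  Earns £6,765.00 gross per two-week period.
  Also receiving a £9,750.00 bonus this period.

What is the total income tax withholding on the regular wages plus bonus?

Income Tax: taxable = £6,765.00
  £449.30 + 18.55% × (£6,765.00 − £3,800.00) = £449.30 + 18.55% × £2,965.00 = £999.31
Supplemental (26% flat on bonus): 26% × £9,750.00 = £2,535.00
Total income tax: £999.31 + £2,535.00 = £3,534.31

£3,534.31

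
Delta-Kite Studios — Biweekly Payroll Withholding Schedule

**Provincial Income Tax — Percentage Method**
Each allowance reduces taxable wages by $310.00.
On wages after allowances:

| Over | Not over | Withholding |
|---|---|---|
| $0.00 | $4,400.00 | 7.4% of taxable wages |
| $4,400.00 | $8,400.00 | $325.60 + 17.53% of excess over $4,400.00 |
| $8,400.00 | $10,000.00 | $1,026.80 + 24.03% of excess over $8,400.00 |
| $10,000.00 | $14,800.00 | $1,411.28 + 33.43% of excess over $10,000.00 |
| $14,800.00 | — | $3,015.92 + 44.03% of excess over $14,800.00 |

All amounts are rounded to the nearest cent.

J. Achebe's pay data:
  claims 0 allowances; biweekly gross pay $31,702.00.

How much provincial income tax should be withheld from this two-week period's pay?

Provincial Income Tax: taxable = $31,702.00
  $3,015.92 + 44.03% × ($31,702.00 − $14,800.00) = $3,015.92 + 44.03% × $16,902.00 = $10,457.87

$10,457.87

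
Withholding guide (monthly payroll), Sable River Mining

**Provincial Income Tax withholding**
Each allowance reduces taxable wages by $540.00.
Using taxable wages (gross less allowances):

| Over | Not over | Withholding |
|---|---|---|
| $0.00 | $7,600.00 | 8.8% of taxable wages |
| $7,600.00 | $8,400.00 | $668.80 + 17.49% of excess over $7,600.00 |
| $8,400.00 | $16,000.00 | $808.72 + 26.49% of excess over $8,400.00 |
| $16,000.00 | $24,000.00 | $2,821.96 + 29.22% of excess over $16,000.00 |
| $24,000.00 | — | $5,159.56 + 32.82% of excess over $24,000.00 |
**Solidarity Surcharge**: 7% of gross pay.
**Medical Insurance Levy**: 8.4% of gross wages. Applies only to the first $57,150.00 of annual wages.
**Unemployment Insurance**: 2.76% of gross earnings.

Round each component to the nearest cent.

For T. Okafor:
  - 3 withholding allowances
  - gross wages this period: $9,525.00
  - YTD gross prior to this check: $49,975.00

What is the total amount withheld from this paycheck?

Provincial Income Tax: taxable = $9,525.00 − 3×$540.00 = $7,905.00
  $668.80 + 17.49% × ($7,905.00 − $7,600.00) = $668.80 + 17.49% × $305.00 = $722.14
Solidarity Surcharge: 7% × $9,525.00 = $666.75
Medical Insurance Levy: cap $57,150.00 − YTD $49,975.00 = $7,175.00 subject; 8.4% × $7,175.00 = $602.70
Unemployment Insurance: 2.76% × $9,525.00 = $262.89
Total: $722.14 + $666.75 + $602.70 + $262.89 = $2,254.48

$2,254.48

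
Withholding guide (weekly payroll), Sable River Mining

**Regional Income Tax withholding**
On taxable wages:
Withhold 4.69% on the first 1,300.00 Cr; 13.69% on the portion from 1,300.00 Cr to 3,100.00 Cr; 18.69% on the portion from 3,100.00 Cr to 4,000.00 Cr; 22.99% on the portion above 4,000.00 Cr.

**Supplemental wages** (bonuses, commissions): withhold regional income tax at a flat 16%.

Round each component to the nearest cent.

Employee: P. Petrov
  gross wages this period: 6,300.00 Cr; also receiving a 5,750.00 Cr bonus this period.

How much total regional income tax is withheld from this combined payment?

1,924.37 Cr

Regional Income Tax: taxable = 6,300.00 Cr
  475.60 Cr + 22.99% × (6,300.00 Cr − 4,000.00 Cr) = 475.60 Cr + 22.99% × 2,300.00 Cr = 1,004.37 Cr
Supplemental (16% flat on bonus): 16% × 5,750.00 Cr = 920.00 Cr
Total regional income tax: 1,004.37 Cr + 920.00 Cr = 1,924.37 Cr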